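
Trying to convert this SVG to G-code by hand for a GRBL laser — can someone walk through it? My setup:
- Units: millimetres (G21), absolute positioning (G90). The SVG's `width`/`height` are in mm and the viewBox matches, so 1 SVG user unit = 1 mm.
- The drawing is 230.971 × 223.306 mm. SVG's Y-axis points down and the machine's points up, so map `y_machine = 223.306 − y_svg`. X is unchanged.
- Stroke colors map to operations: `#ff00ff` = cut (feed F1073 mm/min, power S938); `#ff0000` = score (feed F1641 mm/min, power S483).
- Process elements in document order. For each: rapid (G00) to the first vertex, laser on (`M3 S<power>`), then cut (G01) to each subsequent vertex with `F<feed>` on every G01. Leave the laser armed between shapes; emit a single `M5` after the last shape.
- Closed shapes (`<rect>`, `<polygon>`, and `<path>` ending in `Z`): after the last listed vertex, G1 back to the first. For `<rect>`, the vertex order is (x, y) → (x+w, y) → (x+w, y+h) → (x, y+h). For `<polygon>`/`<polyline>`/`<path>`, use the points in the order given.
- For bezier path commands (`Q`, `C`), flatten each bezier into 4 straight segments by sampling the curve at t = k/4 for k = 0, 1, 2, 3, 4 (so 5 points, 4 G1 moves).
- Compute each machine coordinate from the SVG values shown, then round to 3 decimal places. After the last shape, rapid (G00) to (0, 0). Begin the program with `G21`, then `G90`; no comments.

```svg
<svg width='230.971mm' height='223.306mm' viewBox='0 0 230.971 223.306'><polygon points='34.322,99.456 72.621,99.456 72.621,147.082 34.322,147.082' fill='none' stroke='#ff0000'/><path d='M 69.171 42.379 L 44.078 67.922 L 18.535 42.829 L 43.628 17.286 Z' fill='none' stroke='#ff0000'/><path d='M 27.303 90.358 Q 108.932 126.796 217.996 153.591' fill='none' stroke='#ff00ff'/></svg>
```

1 u = 1 mm; y_m = 223.306 − y.

[1] `<polygon>` rectangle, #ff0000→score S483 F1641: (34.322,123.850) → (72.621,123.850) → (72.621,76.224) → (34.322,76.224) → (34.322,123.850) (closed)

[2] `<path>` regular polygon, #ff0000→score S483 F1641: (69.171,180.927) → (44.078,155.384) → (18.535,180.477) → (43.628,206.020) → (69.171,180.927) (closed)

[3] `<path>` quadratic bezier, #ff00ff→cut S938 F1073: (27.303,132.948) → (69.832,115.332) → (115.791,98.921) → (165.179,83.715) → (217.996,69.715)

G21
G90
G00 X34.322 Y123.850
M3 S483
G01 X72.621 Y123.850 F1641
G01 X72.621 Y76.224 F1641
G01 X34.322 Y76.224 F1641
G01 X34.322 Y123.850 F1641
G00 X69.171 Y180.927
M3 S483
G01 X44.078 Y155.384 F1641
G01 X18.535 Y180.477 F1641
G01 X43.628 Y206.020 F1641
G01 X69.171 Y180.927 F1641
G00 X27.303 Y132.948
M3 S938
G01 X69.832 Y115.332 F1073
G01 X115.791 Y98.921 F1073
G01 X165.179 Y83.715 F1073
G01 X217.996 Y69.715 F1073
M5
G00 X0.000 Y0.000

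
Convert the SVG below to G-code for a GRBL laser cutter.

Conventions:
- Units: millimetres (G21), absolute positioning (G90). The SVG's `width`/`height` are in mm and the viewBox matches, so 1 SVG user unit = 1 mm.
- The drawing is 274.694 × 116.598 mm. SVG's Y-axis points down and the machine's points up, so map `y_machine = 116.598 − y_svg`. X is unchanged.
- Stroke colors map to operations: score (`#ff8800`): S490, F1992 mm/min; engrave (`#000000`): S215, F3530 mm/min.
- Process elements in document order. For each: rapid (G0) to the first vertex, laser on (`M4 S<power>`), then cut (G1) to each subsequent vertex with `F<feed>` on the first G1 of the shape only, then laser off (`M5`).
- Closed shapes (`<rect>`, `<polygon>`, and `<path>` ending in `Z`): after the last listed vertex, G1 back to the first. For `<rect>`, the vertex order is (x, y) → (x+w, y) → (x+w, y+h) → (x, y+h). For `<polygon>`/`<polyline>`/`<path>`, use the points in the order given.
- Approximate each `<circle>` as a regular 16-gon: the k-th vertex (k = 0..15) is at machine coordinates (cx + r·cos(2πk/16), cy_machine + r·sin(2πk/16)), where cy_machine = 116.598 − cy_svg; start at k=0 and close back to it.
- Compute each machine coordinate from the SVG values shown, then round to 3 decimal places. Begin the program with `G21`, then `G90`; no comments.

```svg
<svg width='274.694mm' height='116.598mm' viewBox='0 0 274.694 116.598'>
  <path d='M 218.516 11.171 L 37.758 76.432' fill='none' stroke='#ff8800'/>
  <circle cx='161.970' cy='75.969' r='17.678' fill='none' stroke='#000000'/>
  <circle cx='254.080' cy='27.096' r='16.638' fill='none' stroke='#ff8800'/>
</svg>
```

1 u = 1 mm; y_m = 116.598 − y.

[1] `<path>` line segment, #ff8800→score S490 F1992: (218.516,105.427) → (37.758,40.166)

[2] `<circle>` circle, #000000→engrave S215 F3530: (179.648,40.629) → (178.302,47.394) → (174.470,53.129) → (168.735,56.961) → (161.970,58.307) → (155.205,56.961) → (149.470,53.129) → (145.638,47.394) → (144.292,40.629) → (145.638,33.864) → (149.470,28.129) → (155.205,24.297) → (161.970,22.951) → (168.735,24.297) → (174.470,28.129) → (178.302,33.864) → (179.648,40.629) (closed)

[3] `<circle>` circle, #ff8800→score S490 F1992: (270.718,89.502) → (269.452,95.869) → (265.845,101.267) → (260.447,104.874) → (254.080,106.140) → (247.713,104.874) → (242.315,101.267) → (238.708,95.869) → (237.442,89.502) → (238.708,83.135) → (242.315,77.737) → (247.713,74.130) → (254.080,72.864) → (260.447,74.130) → (265.845,77.737) → (269.452,83.135) → (270.718,89.502) (closed)

G21
G90
G0 X218.516 Y105.427
M4 S490
G1 X37.758 Y40.166 F1992
M5
G0 X179.648 Y40.629
M4 S215
G1 X178.302 Y47.394 F3530
G1 X174.470 Y53.129
G1 X168.735 Y56.961
G1 X161.970 Y58.307
G1 X155.205 Y56.961
G1 X149.470 Y53.129
G1 X145.638 Y47.394
G1 X144.292 Y40.629
G1 X145.638 Y33.864
G1 X149.470 Y28.129
G1 X155.205 Y24.297
G1 X161.970 Y22.951
G1 X168.735 Y24.297
G1 X174.470 Y28.129
G1 X178.302 Y33.864
G1 X179.648 Y40.629
M5
G0 X270.718 Y89.502
M4 S490
G1 X269.452 Y95.869 F1992
G1 X265.845 Y101.267
G1 X260.447 Y104.874
G1 X254.080 Y106.140
G1 X247.713 Y104.874
G1 X242.315 Y101.267
G1 X238.708 Y95.869
G1 X237.442 Y89.502
G1 X238.708 Y83.135
G1 X242.315 Y77.737
G1 X247.713 Y74.130
G1 X254.080 Y72.864
G1 X260.447 Y74.130
G1 X265.845 Y77.737
G1 X269.452 Y83.135
G1 X270.718 Y89.502
M5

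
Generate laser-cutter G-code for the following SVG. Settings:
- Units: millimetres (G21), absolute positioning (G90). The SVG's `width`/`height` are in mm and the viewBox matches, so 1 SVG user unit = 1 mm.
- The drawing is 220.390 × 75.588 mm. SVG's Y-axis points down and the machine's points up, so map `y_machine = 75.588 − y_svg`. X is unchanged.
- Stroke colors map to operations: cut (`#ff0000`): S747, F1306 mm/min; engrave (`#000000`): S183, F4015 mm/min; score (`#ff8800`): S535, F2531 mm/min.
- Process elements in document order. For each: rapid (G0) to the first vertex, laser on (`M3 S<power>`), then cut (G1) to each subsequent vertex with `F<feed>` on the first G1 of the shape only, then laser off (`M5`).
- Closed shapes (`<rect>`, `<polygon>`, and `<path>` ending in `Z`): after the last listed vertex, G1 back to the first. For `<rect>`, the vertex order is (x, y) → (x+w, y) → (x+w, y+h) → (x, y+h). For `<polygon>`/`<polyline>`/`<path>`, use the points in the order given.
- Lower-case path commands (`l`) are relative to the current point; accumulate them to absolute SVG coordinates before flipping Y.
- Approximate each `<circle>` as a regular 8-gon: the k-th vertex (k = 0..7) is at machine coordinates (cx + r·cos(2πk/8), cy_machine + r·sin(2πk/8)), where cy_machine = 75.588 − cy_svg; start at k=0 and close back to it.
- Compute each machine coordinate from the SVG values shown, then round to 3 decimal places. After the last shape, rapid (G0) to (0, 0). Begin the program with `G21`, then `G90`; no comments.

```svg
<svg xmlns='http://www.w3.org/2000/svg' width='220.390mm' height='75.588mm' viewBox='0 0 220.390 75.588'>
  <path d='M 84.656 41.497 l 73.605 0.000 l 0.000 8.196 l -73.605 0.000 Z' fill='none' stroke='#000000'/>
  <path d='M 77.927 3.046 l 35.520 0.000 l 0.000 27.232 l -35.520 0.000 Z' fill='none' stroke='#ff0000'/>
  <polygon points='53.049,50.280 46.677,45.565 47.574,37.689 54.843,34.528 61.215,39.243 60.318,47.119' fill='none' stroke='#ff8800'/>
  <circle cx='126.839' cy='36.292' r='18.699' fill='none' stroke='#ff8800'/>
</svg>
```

viewBox `0 0 220.390 75.588` with mm width/height → 1 unit = 1 mm. Flip: y_m = 75.588 − y_svg.

**Shape 1** — `<path>` rectangle, stroke `#000000` → engrave (S183, F4015). Machine vertices: (84.656,34.091) → (158.261,34.091) → (158.261,25.895) → (84.656,25.895) → (84.656,34.091). Closed: final G1 returns to the first vertex.

**Shape 2** — `<path>` rectangle, stroke `#ff0000` → cut (S747, F1306). Machine vertices: (77.927,72.542) → (113.447,72.542) → (113.447,45.310) → (77.927,45.310) → (77.927,72.542). Closed: final G1 returns to the first vertex.

**Shape 3** — `<polygon>` regular polygon, stroke `#ff8800` → score (S535, F2531). Machine vertices: (53.049,25.308) → (46.677,30.023) → (47.574,37.899) → (54.843,41.060) → (61.215,36.345) → (60.318,28.469) → (53.049,25.308). Closed: final G1 returns to the first vertex.

**Shape 4** — `<circle>` circle, stroke `#ff8800` → score (S535, F2531). Machine vertices: (145.538,39.296) → (140.061,52.518) → (126.839,57.995) → (113.617,52.518) → (108.140,39.296) → (113.617,26.074) → (126.839,20.597) → (140.061,26.074) → (145.538,39.296). Closed: final G1 returns to the first vertex.

G21
G90
G0 X84.656 Y34.091
M3 S183
G1 X158.261 Y34.091 F4015
G1 X158.261 Y25.895
G1 X84.656 Y25.895
G1 X84.656 Y34.091
M5
G0 X77.927 Y72.542
M3 S747
G1 X113.447 Y72.542 F1306
G1 X113.447 Y45.310
G1 X77.927 Y45.310
G1 X77.927 Y72.542
M5
G0 X53.049 Y25.308
M3 S535
G1 X46.677 Y30.023 F2531
G1 X47.574 Y37.899
G1 X54.843 Y41.060
G1 X61.215 Y36.345
G1 X60.318 Y28.469
G1 X53.049 Y25.308
M5
G0 X145.538 Y39.296
M3 S535
G1 X140.061 Y52.518 F2531
G1 X126.839 Y57.995
G1 X113.617 Y52.518
G1 X108.140 Y39.296
G1 X113.617 Y26.074
G1 X126.839 Y20.597
G1 X140.061 Y26.074
G1 X145.538 Y39.296
M5
G0 X0.000 Y0.000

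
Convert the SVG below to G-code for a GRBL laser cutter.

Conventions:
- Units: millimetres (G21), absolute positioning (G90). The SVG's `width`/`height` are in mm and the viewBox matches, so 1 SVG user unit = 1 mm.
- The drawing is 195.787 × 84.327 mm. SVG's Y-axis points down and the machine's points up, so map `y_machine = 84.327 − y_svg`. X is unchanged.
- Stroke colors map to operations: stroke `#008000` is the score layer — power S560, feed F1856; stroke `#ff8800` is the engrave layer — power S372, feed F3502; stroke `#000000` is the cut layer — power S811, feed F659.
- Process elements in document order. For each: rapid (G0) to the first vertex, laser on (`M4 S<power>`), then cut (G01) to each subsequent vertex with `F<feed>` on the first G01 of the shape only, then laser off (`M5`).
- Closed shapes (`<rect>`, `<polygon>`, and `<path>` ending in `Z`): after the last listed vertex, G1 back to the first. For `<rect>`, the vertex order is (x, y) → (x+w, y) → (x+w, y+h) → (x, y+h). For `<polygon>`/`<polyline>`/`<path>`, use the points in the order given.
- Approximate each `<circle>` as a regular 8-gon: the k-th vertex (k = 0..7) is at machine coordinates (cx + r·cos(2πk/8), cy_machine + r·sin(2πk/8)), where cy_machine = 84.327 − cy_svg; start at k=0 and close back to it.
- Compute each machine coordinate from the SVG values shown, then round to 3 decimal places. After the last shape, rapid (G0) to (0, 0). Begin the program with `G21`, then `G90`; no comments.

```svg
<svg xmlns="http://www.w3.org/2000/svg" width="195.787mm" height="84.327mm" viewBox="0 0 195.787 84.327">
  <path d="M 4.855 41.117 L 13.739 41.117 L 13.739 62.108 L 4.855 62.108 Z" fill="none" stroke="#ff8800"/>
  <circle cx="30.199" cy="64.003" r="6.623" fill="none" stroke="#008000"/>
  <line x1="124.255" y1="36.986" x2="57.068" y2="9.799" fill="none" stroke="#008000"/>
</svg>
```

viewBox `0 0 195.787 84.327` with mm width/height → 1 unit = 1 mm. Flip: y_m = 84.327 − y_svg.

**Shape 1** — `<path>` rectangle, stroke `#ff8800` → engrave (S372, F3502). Machine vertices: (4.855,43.210) → (13.739,43.210) → (13.739,22.219) → (4.855,22.219) → (4.855,43.210). Closed: final G1 returns to the first vertex.

**Shape 2** — `<circle>` circle, stroke `#008000` → score (S560, F1856). Machine vertices: (36.822,20.324) → (34.882,25.007) → (30.199,26.947) → (25.516,25.007) → (23.576,20.324) → (25.516,15.641) → (30.199,13.701) → (34.882,15.641) → (36.822,20.324). Closed: final G1 returns to the first vertex.

**Shape 3** — `<line>` line segment, stroke `#008000` → score (S560, F1856). Machine vertices: (124.255,47.341) → (57.068,74.528). Open path.

G21
G90
G0 X4.855 Y43.210
M4 S372
G01 X13.739 Y43.210 F3502
G01 X13.739 Y22.219
G01 X4.855 Y22.219
G01 X4.855 Y43.210
M5
G0 X36.822 Y20.324
M4 S560
G01 X34.882 Y25.007 F1856
G01 X30.199 Y26.947
G01 X25.516 Y25.007
G01 X23.576 Y20.324
G01 X25.516 Y15.641
G01 X30.199 Y13.701
G01 X34.882 Y15.641
G01 X36.822 Y20.324
M5
G0 X124.255 Y47.341
M4 S560
G01 X57.068 Y74.528 F1856
M5
G0 X0.000 Y0.000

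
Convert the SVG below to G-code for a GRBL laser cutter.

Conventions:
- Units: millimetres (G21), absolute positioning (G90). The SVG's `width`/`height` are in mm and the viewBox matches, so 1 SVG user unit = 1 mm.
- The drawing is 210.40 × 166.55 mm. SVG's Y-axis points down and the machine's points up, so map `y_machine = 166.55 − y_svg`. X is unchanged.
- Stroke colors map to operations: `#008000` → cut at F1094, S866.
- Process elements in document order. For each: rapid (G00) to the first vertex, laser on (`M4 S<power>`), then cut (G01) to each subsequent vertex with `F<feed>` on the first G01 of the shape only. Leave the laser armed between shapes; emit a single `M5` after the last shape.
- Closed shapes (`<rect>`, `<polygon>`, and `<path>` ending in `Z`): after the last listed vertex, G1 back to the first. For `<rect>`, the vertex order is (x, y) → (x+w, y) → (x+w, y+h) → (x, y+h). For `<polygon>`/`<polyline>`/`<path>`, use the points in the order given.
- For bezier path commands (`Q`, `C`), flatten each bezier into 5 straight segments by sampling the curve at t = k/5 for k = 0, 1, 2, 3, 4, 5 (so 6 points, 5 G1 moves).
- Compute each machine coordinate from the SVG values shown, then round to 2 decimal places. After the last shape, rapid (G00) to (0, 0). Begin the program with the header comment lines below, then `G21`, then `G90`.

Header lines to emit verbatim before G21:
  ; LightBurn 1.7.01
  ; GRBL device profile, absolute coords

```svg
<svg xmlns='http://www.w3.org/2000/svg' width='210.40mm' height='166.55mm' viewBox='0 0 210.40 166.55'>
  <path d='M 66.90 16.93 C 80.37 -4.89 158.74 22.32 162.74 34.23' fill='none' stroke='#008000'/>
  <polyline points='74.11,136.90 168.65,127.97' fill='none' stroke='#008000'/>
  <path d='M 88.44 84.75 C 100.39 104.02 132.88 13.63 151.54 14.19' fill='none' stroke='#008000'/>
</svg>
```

; LightBurn 1.7.01
; GRBL device profile, absolute coords
G21
G90
G00 X66.90 Y149.62
M4 S866
G01 X81.66 Y157.34 F1094
G01 X105.30 Y156.39
G01 X131.16 Y149.84
G01 X152.53 Y140.79
G01 X162.74 Y132.32
G00 X74.11 Y29.65
M4 S866
G01 X168.65 Y38.58 F1094
G00 X88.44 Y81.80
M4 S866
G01 X97.80 Y81.79 F1094
G01 X110.44 Y98.47
G01 X124.71 Y122.22
G01 X138.96 Y143.39
G01 X151.54 Y152.36
M5
G00 X0.00 Y0.00

Since the viewBox matches the mm dimensions, user units are millimetres directly. The only transform is the Y-flip y_m = 166.55 − y_svg.

Shape 1 is a cubic bezier drawn with `<path>`. Its stroke #008000 means cut at S866, F1094. After flipping Y the toolpath is (66.90,149.62) → (81.66,157.34) → (105.30,156.39) → (131.16,149.84) → (152.53,140.79) → (162.74,132.32).

Shape 2 is a line segment drawn with `<polyline>`. Its stroke #008000 means cut at S866, F1094. After flipping Y the toolpath is (74.11,29.65) → (168.65,38.58).

Shape 3 is a cubic bezier drawn with `<path>`. Its stroke #008000 means cut at S866, F1094. After flipping Y the toolpath is (88.44,81.80) → (97.80,81.79) → (110.44,98.47) → (124.71,122.22) → (138.96,143.39) → (151.54,152.36).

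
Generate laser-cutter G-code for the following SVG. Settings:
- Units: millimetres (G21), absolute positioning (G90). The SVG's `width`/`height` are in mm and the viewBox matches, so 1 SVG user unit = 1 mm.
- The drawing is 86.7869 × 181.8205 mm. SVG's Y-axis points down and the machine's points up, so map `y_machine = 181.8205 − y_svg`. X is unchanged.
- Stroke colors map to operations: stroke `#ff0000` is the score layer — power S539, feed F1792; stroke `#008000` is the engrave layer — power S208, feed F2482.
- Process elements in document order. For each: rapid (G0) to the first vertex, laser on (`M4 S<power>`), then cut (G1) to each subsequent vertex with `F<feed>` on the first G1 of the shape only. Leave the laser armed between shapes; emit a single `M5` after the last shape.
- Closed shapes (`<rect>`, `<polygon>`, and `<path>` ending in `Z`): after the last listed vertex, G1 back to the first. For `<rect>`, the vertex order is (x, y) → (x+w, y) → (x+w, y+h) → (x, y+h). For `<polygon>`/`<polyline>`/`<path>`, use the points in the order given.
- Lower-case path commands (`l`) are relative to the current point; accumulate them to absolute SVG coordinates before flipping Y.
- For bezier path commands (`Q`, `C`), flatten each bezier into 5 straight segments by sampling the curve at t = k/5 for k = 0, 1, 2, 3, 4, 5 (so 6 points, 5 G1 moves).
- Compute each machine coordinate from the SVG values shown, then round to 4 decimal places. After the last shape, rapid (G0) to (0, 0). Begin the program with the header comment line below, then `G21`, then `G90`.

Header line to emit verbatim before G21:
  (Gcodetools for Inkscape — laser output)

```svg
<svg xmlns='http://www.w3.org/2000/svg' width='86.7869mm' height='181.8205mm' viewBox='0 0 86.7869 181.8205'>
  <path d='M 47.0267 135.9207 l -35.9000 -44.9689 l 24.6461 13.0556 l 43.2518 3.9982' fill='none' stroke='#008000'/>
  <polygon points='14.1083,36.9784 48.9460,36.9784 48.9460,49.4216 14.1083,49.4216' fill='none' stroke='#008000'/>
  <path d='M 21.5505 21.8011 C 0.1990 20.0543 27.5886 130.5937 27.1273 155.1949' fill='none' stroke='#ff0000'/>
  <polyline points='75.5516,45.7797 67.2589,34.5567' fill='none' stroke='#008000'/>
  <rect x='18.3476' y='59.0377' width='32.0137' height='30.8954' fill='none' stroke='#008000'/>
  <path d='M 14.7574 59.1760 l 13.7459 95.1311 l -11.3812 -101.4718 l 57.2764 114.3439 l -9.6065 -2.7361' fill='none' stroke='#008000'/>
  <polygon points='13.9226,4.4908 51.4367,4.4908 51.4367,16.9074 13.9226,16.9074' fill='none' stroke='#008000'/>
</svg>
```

(Gcodetools for Inkscape — laser output)
G21
G90
G0 X47.0267 Y45.8998
M4 S208
G1 X11.1267 Y90.8687 F2482
G1 X35.7728 Y77.8131
G1 X79.0246 Y73.8149
G0 X14.1083 Y144.8421
M4 S208
G1 X48.9460 Y144.8421 F2482
G1 X48.9460 Y132.3989
G1 X14.1083 Y132.3989
G1 X14.1083 Y144.8421
G0 X21.5505 Y160.0194
M4 S539
G1 X13.9758 Y149.1789 F1792
G1 X14.4225 Y120.9045
G1 X19.2143 Y84.7110
G1 X24.6747 Y50.1131
G1 X27.1273 Y26.6256
G0 X75.5516 Y136.0408
M4 S208
G1 X67.2589 Y147.2638 F2482
G0 X18.3476 Y122.7828
M4 S208
G1 X50.3613 Y122.7828 F2482
G1 X50.3613 Y91.8874
G1 X18.3476 Y91.8874
G1 X18.3476 Y122.7828
G0 X14.7574 Y122.6445
M4 S208
G1 X28.5033 Y27.5134 F2482
G1 X17.1221 Y128.9852
G1 X74.3985 Y14.6413
G1 X64.7920 Y17.3774
G0 X13.9226 Y177.3297
M4 S208
G1 X51.4367 Y177.3297 F2482
G1 X51.4367 Y164.9131
G1 X13.9226 Y164.9131
G1 X13.9226 Y177.3297
M5
G0 X0.0000 Y0.0000

viewBox `0 0 86.7869 181.8205` with mm width/height → 1 unit = 1 mm. Flip: y_m = 181.8205 − y_svg.

**Shape 1** — `<path>` open polyline, stroke `#008000` → engrave (S208, F2482). Machine vertices: (47.0267,45.8998) → (11.1267,90.8687) → (35.7728,77.8131) → (79.0246,73.8149). Open path.

**Shape 2** — `<polygon>` rectangle, stroke `#008000` → engrave (S208, F2482). Machine vertices: (14.1083,144.8421) → (48.9460,144.8421) → (48.9460,132.3989) → (14.1083,132.3989) → (14.1083,144.8421). Closed: final G1 returns to the first vertex.

**Shape 3** — `<path>` cubic bezier, stroke `#ff0000` → score (S539, F1792). Control points (SVG): P0=(21.5505,21.8011), P1=(0.1990,20.0543), P2=(27.5886,130.5937), P3=(27.1273,155.1949); sampled at t=k/5. Machine vertices: (21.5505,160.0194) → (13.9758,149.1789) → (14.4225,120.9045) → (19.2143,84.7110) → (24.6747,50.1131) → (27.1273,26.6256). Open path.

**Shape 4** — `<polyline>` line segment, stroke `#008000` → engrave (S208, F2482). Machine vertices: (75.5516,136.0408) → (67.2589,147.2638). Open path.

**Shape 5** — `<rect>` rectangle, stroke `#008000` → engrave (S208, F2482). Machine vertices: (18.3476,122.7828) → (50.3613,122.7828) → (50.3613,91.8874) → (18.3476,91.8874) → (18.3476,122.7828). Closed: final G1 returns to the first vertex.

**Shape 6** — `<path>` open polyline, stroke `#008000` → engrave (S208, F2482). Machine vertices: (14.7574,122.6445) → (28.5033,27.5134) → (17.1221,128.9852) → (74.3985,14.6413) → (64.7920,17.3774). Open path.

**Shape 7** — `<polygon>` rectangle, stroke `#008000` → engrave (S208, F2482). Machine vertices: (13.9226,177.3297) → (51.4367,177.3297) → (51.4367,164.9131) → (13.9226,164.9131) → (13.9226,177.3297). Closed: final G1 returns to the first vertex.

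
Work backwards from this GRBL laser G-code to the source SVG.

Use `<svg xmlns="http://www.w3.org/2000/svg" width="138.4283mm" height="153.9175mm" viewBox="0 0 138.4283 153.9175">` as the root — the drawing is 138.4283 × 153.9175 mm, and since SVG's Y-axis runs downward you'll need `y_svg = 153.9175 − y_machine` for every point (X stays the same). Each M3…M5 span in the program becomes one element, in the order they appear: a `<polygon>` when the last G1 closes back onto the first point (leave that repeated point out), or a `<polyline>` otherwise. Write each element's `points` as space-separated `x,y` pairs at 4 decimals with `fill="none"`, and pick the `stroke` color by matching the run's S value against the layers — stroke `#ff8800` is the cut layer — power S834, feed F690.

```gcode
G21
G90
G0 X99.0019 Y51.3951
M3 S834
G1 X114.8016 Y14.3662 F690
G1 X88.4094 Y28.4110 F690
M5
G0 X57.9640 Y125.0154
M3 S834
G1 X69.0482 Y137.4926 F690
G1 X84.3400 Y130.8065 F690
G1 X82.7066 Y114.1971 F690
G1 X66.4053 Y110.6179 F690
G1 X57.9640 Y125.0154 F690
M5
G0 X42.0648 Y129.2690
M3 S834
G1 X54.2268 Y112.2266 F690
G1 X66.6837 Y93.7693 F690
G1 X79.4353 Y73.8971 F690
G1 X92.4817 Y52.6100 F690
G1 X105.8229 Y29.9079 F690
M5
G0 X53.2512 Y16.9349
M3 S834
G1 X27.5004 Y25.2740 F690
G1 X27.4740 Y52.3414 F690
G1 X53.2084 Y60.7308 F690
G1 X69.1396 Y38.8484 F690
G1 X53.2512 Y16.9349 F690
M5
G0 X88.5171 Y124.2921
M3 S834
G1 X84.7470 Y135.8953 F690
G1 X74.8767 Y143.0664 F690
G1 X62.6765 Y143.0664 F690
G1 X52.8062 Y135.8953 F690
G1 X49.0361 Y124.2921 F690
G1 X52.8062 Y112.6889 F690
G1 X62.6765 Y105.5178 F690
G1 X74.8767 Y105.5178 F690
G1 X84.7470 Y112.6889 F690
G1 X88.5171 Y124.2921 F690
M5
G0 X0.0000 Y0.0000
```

y_svg = 153.9175 − y_m. Every run uses S834, so all elements get stroke `#ff8800` (cut).

[1] open run; points: 99.0019,102.5224 114.8016,139.5513 88.4094,125.5065

[2] closed run; points: 57.9640,28.9021 69.0482,16.4249 84.3400,23.1110 82.7066,39.7204 66.4053,43.2996

[3] open run; points: 42.0648,24.6485 54.2268,41.6909 66.6837,60.1482 79.4353,80.0204 92.4817,101.3075 105.8229,124.0096

[4] closed run; points: 53.2512,136.9826 27.5004,128.6435 27.4740,101.5761 53.2084,93.1867 69.1396,115.0691

[5] closed run; points: 88.5171,29.6254 84.7470,18.0222 74.8767,10.8511 62.6765,10.8511 52.8062,18.0222 49.0361,29.6254 52.8062,41.2286 62.6765,48.3997 74.8767,48.3997 84.7470,41.2286

<svg xmlns="http://www.w3.org/2000/svg" width="138.4283mm" height="153.9175mm" viewBox="0 0 138.4283 153.9175">
  <polyline points="99.0019,102.5224 114.8016,139.5513 88.4094,125.5065" fill="none" stroke="#ff8800"/>
  <polygon points="57.9640,28.9021 69.0482,16.4249 84.3400,23.1110 82.7066,39.7204 66.4053,43.2996" fill="none" stroke="#ff8800"/>
  <polyline points="42.0648,24.6485 54.2268,41.6909 66.6837,60.1482 79.4353,80.0204 92.4817,101.3075 105.8229,124.0096" fill="none" stroke="#ff8800"/>
  <polygon points="53.2512,136.9826 27.5004,128.6435 27.4740,101.5761 53.2084,93.1867 69.1396,115.0691" fill="none" stroke="#ff8800"/>
  <polygon points="88.5171,29.6254 84.7470,18.0222 74.8767,10.8511 62.6765,10.8511 52.8062,18.0222 49.0361,29.6254 52.8062,41.2286 62.6765,48.3997 74.8767,48.3997 84.7470,41.2286" fill="none" stroke="#ff8800"/>
</svg>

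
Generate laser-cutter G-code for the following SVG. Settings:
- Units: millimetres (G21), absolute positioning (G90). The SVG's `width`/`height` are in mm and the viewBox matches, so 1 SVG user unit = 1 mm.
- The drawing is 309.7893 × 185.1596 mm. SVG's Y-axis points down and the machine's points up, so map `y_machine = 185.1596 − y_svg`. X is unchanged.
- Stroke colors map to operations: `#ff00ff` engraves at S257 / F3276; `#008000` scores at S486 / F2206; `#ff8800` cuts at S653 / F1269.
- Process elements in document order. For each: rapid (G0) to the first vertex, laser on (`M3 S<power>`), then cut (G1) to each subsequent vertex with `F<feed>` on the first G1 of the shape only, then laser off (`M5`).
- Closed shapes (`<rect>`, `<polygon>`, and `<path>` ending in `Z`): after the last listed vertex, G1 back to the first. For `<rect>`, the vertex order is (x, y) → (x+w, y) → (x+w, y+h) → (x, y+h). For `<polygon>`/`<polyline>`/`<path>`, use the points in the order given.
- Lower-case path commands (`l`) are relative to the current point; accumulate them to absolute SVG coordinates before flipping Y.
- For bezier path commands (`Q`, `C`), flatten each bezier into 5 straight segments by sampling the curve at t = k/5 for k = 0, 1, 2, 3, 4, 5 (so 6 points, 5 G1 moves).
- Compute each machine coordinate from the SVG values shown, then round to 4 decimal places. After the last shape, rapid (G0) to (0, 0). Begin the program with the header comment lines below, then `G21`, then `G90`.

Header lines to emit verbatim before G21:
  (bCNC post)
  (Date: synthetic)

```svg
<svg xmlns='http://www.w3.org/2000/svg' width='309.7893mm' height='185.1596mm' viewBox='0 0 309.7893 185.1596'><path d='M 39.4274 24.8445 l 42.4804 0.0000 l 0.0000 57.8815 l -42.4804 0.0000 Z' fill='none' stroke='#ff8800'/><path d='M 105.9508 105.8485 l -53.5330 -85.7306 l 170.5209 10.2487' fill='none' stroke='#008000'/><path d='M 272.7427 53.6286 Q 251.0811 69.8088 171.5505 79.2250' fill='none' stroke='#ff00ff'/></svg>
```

(bCNC post)
(Date: synthetic)
G21
G90
G0 X39.4274 Y160.3151
M3 S653
G1 X81.9078 Y160.3151 F1269
G1 X81.9078 Y102.4336
G1 X39.4274 Y102.4336
G1 X39.4274 Y160.3151
M5
G0 X105.9508 Y79.3111
M3 S486
G1 X52.4178 Y165.0417 F2206
G1 X222.9387 Y154.7930
M5
G0 X272.7427 Y131.5310
M3 S257
G1 X261.7633 Y125.3295 F3276
G1 X246.1544 Y119.6691
G1 X225.9159 Y114.5498
G1 X201.0480 Y109.9716
G1 X171.5505 Y105.9346
M5
G0 X0.0000 Y0.0000

viewBox `0 0 309.7893 185.1596` with mm width/height → 1 unit = 1 mm. Flip: y_m = 185.1596 − y_svg.

**Shape 1** — `<path>` rectangle, stroke `#ff8800` → cut (S653, F1269). Machine vertices: (39.4274,160.3151) → (81.9078,160.3151) → (81.9078,102.4336) → (39.4274,102.4336) → (39.4274,160.3151). Closed: final G1 returns to the first vertex.

**Shape 2** — `<path>` open polyline, stroke `#008000` → score (S486, F2206). Machine vertices: (105.9508,79.3111) → (52.4178,165.0417) → (222.9387,154.7930). Open path.

**Shape 3** — `<path>` quadratic bezier, stroke `#ff00ff` → engrave (S257, F3276). Control points (SVG): P0=(272.7427,53.6286), P1=(251.0811,69.8088), P2=(171.5505,79.2250); sampled at t=k/5. Machine vertices: (272.7427,131.5310) → (261.7633,125.3295) → (246.1544,119.6691) → (225.9159,114.5498) → (201.0480,109.9716) → (171.5505,105.9346). Open path.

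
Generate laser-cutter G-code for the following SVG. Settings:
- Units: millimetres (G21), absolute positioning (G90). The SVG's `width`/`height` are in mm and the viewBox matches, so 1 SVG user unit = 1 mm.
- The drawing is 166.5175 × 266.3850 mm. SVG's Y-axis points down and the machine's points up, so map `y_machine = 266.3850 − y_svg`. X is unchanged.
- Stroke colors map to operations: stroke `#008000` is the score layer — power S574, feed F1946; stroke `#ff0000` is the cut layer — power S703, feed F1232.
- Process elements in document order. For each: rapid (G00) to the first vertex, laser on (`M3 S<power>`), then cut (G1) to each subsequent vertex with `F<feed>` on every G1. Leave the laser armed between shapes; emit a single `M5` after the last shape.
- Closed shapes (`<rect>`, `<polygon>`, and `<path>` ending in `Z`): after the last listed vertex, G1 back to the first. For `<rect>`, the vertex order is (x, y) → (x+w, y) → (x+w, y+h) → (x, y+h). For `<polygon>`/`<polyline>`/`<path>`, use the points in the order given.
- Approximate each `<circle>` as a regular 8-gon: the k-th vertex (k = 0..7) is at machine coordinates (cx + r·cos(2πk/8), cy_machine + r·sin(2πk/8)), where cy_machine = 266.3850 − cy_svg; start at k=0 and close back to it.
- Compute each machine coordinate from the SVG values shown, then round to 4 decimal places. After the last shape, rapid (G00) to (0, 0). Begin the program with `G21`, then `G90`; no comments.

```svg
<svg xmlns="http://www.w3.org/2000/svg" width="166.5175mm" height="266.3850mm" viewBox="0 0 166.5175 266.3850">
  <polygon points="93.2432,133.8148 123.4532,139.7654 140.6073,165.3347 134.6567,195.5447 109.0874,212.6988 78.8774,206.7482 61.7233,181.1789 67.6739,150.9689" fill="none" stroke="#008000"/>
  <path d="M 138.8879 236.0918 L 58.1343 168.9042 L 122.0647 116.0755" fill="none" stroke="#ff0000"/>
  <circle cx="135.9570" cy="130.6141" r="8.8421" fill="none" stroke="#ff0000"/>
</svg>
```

G21
G90
G00 X93.2432 Y132.5702
M3 S574
G1 X123.4532 Y126.6196 F1946
G1 X140.6073 Y101.0503 F1946
G1 X134.6567 Y70.8403 F1946
G1 X109.0874 Y53.6862 F1946
G1 X78.8774 Y59.6368 F1946
G1 X61.7233 Y85.2061 F1946
G1 X67.6739 Y115.4161 F1946
G1 X93.2432 Y132.5702 F1946
G00 X138.8879 Y30.2932
M3 S703
G1 X58.1343 Y97.4808 F1232
G1 X122.0647 Y150.3095 F1232
G00 X144.7991 Y135.7709
M3 S703
G1 X142.2093 Y142.0232 F1232
G1 X135.9570 Y144.6130 F1232
G1 X129.7047 Y142.0232 F1232
G1 X127.1149 Y135.7709 F1232
G1 X129.7047 Y129.5186 F1232
G1 X135.9570 Y126.9288 F1232
G1 X142.2093 Y129.5186 F1232
G1 X144.7991 Y135.7709 F1232
M5
G00 X0.0000 Y0.0000

1 u = 1 mm; y_m = 266.3850 − y.

[1] `<polygon>` regular polygon, #008000→score S574 F1946: (93.2432,132.5702) → (123.4532,126.6196) → (140.6073,101.0503) → (134.6567,70.8403) → (109.0874,53.6862) → (78.8774,59.6368) → (61.7233,85.2061) → (67.6739,115.4161) → (93.2432,132.5702) (closed)

[2] `<path>` open polyline, #ff0000→cut S703 F1232: (138.8879,30.2932) → (58.1343,97.4808) → (122.0647,150.3095)

[3] `<circle>` circle, #ff0000→cut S703 F1232: (144.7991,135.7709) → (142.2093,142.0232) → (135.9570,144.6130) → (129.7047,142.0232) → (127.1149,135.7709) → (129.7047,129.5186) → (135.9570,126.9288) → (142.2093,129.5186) → (144.7991,135.7709) (closed)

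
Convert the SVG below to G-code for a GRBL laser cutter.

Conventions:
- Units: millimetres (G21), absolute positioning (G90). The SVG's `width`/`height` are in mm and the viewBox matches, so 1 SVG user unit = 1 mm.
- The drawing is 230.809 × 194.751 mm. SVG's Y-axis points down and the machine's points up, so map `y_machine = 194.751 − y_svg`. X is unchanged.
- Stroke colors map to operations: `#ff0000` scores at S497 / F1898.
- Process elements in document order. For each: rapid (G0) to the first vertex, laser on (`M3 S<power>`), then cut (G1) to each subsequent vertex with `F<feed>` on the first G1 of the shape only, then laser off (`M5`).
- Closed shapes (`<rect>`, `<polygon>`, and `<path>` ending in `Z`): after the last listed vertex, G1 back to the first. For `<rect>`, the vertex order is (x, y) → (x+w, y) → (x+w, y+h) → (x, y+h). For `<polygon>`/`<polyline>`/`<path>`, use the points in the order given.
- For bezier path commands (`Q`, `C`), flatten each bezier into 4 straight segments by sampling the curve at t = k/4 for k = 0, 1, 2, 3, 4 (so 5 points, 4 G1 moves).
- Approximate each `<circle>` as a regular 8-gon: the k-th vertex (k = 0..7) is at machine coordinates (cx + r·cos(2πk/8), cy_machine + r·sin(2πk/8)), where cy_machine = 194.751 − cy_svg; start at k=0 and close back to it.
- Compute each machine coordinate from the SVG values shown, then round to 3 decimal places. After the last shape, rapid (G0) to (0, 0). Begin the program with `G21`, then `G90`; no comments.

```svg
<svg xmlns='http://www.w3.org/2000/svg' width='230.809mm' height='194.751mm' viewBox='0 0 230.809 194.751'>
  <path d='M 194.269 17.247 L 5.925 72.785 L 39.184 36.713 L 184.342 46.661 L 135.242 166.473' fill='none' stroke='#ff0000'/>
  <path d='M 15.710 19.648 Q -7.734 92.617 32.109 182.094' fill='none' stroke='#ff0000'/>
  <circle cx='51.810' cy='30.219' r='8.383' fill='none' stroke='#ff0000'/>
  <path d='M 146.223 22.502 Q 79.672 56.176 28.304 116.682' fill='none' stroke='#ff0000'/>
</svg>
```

G21
G90
G0 X194.269 Y177.504
M3 S497
G1 X5.925 Y121.966 F1898
G1 X39.184 Y158.038
G1 X184.342 Y148.090
G1 X135.242 Y28.278
M5
G0 X15.710 Y175.103
M3 S497
G1 X7.943 Y137.587 F1898
G1 X8.088 Y98.007
G1 X16.143 Y56.364
G1 X32.109 Y12.657
M5
G0 X60.193 Y164.532
M3 S497
G1 X57.738 Y170.460 F1898
G1 X51.810 Y172.915
G1 X45.882 Y170.460
G1 X43.427 Y164.532
G1 X45.882 Y158.604
G1 X51.810 Y156.149
G1 X57.738 Y158.604
G1 X60.193 Y164.532
M5
G0 X146.223 Y172.249
M3 S497
G1 X113.896 Y153.735 F1898
G1 X83.468 Y131.867
G1 X54.937 Y106.645
G1 X28.304 Y78.069
M5
G0 X0.000 Y0.000

viewBox `0 0 230.809 194.751` with mm width/height → 1 unit = 1 mm. Flip: y_m = 194.751 − y_svg.

**Shape 1** — `<path>` open polyline, stroke `#ff0000` → score (S497, F1898). Machine vertices: (194.269,177.504) → (5.925,121.966) → (39.184,158.038) → (184.342,148.090) → (135.242,28.278). Open path.

**Shape 2** — `<path>` quadratic bezier, stroke `#ff0000` → score (S497, F1898). Control points (SVG): P0=(15.710,19.648), P1=(-7.734,92.617), P2=(32.109,182.094); sampled at t=k/4. Machine vertices: (15.710,175.103) → (7.943,137.587) → (8.088,98.007) → (16.143,56.364) → (32.109,12.657). Open path.

**Shape 3** — `<circle>` circle, stroke `#ff0000` → score (S497, F1898). Machine vertices: (60.193,164.532) → (57.738,170.460) → (51.810,172.915) → (45.882,170.460) → (43.427,164.532) → (45.882,158.604) → (51.810,156.149) → (57.738,158.604) → (60.193,164.532). Closed: final G1 returns to the first vertex.

**Shape 4** — `<path>` quadratic bezier, stroke `#ff0000` → score (S497, F1898). Control points (SVG): P0=(146.223,22.502), P1=(79.672,56.176), P2=(28.304,116.682); sampled at t=k/4. Machine vertices: (146.223,172.249) → (113.896,153.735) → (83.468,131.867) → (54.937,106.645) → (28.304,78.069). Open path.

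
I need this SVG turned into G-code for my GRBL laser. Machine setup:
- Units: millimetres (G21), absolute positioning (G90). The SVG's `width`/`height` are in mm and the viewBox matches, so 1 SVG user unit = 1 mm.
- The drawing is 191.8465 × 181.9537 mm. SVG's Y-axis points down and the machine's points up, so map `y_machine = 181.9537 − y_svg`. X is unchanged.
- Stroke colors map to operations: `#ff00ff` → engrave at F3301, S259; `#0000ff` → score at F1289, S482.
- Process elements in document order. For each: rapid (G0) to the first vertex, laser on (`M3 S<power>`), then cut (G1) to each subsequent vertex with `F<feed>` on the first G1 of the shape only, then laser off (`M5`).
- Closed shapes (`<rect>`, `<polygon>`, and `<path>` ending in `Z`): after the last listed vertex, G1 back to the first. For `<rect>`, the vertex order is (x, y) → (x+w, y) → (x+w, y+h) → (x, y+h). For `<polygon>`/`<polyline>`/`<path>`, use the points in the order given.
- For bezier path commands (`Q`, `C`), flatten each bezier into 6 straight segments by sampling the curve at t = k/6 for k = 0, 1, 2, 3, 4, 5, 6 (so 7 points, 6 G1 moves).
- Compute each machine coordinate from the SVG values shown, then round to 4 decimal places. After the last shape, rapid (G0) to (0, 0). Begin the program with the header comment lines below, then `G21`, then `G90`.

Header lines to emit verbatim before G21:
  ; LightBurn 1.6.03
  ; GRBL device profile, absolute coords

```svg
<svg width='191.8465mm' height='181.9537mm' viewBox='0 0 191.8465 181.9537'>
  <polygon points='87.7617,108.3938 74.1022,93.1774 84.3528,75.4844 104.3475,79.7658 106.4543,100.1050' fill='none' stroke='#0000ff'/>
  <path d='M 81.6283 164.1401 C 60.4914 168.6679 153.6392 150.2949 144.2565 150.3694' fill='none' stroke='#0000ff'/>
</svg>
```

viewBox `0 0 191.8465 181.9537` with mm width/height → 1 unit = 1 mm. Flip: y_m = 181.9537 − y_svg.

**Shape 1** — `<polygon>` regular polygon, stroke `#0000ff` → score (S482, F1289). Machine vertices: (87.7617,73.5599) → (74.1022,88.7763) → (84.3528,106.4693) → (104.3475,102.1879) → (106.4543,81.8487) → (87.7617,73.5599). Closed: final G1 returns to the first vertex.

**Shape 2** — `<path>` cubic bezier, stroke `#0000ff` → score (S482, F1289). Control points (SVG): P0=(81.6283,164.1401), P1=(60.4914,168.6679), P2=(153.6392,150.2949), P3=(144.2565,150.3694); sampled at t=k/6. Machine vertices: (81.6283,17.8136) → (79.5798,17.2667) → (90.5561,19.3880) → (108.5346,23.0290) → (127.4926,27.0411) → (141.4074,30.2757) → (144.2565,31.5843). Open path.

; LightBurn 1.6.03
; GRBL device profile, absolute coords
G21
G90
G0 X87.7617 Y73.5599
M3 S482
G1 X74.1022 Y88.7763 F1289
G1 X84.3528 Y106.4693
G1 X104.3475 Y102.1879
G1 X106.4543 Y81.8487
G1 X87.7617 Y73.5599
M5
G0 X81.6283 Y17.8136
M3 S482
G1 X79.5798 Y17.2667 F1289
G1 X90.5561 Y19.3880
G1 X108.5346 Y23.0290
G1 X127.4926 Y27.0411
G1 X141.4074 Y30.2757
G1 X144.2565 Y31.5843
M5
G0 X0.0000 Y0.0000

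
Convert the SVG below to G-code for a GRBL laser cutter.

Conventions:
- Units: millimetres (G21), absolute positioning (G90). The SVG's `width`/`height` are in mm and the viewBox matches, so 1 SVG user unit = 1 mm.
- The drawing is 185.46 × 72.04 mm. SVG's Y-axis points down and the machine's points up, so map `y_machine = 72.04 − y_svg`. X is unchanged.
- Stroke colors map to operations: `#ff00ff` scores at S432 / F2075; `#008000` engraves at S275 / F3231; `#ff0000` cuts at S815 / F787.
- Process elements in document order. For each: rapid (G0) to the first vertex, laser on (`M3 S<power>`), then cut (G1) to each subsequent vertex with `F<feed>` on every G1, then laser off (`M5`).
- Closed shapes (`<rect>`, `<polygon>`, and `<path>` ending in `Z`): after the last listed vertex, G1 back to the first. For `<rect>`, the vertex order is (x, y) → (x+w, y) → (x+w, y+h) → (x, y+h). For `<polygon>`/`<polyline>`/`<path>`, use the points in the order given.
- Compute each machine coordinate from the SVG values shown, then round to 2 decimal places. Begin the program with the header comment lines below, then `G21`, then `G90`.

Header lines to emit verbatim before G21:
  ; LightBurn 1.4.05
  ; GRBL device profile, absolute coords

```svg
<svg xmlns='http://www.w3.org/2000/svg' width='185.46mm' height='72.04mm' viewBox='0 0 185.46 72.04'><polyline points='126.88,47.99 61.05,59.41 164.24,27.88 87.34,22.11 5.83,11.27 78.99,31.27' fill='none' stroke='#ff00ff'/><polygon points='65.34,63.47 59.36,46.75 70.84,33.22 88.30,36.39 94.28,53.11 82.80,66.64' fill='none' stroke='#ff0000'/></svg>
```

; LightBurn 1.4.05
; GRBL device profile, absolute coords
G21
G90
G0 X126.88 Y24.05
M3 S432
G1 X61.05 Y12.63 F2075
G1 X164.24 Y44.16 F2075
G1 X87.34 Y49.93 F2075
G1 X5.83 Y60.77 F2075
G1 X78.99 Y40.77 F2075
M5
G0 X65.34 Y8.57
M3 S815
G1 X59.36 Y25.29 F787
G1 X70.84 Y38.82 F787
G1 X88.30 Y35.65 F787
G1 X94.28 Y18.93 F787
G1 X82.80 Y5.40 F787
G1 X65.34 Y8.57 F787
M5

viewBox `0 0 185.46 72.04` with mm width/height → 1 unit = 1 mm. Flip: y_m = 72.04 − y_svg.

**Shape 1** — `<polyline>` open polyline, stroke `#ff00ff` → score (S432, F2075). Machine vertices: (126.88,24.05) → (61.05,12.63) → (164.24,44.16) → (87.34,49.93) → (5.83,60.77) → (78.99,40.77). Open path.

**Shape 2** — `<polygon>` regular polygon, stroke `#ff0000` → cut (S815, F787). Machine vertices: (65.34,8.57) → (59.36,25.29) → (70.84,38.82) → (88.30,35.65) → (94.28,18.93) → (82.80,5.40) → (65.34,8.57). Closed: final G1 returns to the first vertex.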